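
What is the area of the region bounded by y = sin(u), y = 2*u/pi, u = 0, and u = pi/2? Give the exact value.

On [0, pi/2], (sin(u)) - (2*u/pi) = -2*u/pi + sin(u) is ≥ 0 throughout, so the area is a single integral of |-2*u/pi + sin(u)|.
∫[0,pi/2] (-2*u/pi + sin(u)) du = 1 - pi/4.

1 - pi/4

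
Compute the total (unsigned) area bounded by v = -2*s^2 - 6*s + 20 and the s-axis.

343/3

The curve meets the s-axis where -2*s^2 - 6*s + 20 = 0, i.e. -2*(s - 2)*(s + 5) = 0, at s = -5, 2.
On [-5, 2] the curve lies above the axis; ∫[-5,2] (-2*s^2 - 6*s + 20) ds = 343/3, giving area 343/3.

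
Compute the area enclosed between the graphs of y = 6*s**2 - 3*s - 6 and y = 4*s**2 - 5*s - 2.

9

Set the curves equal: 6*s**2 - 3*s - 6 = 4*s**2 - 5*s - 2, so 2*s**2 + 2*s - 4 = 0, which factors as 2*(s - 1)*(s + 2) = 0. The curves meet at s = -2, 1.
On [-2, 1], y = 4*s**2 - 5*s - 2 is on top; that piece has area ∫[-2,1] (-(2*s**2 + 2*s - 4)) ds = 9.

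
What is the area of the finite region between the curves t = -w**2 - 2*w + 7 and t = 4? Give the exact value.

Both boundary curves give t as a function of w, so integrate with respect to w. Setting them equal: -w**2 - 2*w + 3 = 0, i.e. -(w - 1)*(w + 3) = 0, so they meet at w = -3, 1.
For w in [-3, 1], t = -w**2 - 2*w + 7 is on the right; area = ∫[-3,1] (-w**2 - 2*w + 3) dw = 32/3.

32/3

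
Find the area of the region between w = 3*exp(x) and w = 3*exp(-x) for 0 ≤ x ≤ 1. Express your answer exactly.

-6 + 3*exp(-1) + 3*exp(1)

On [0, 1], (3*exp(x)) - (3*exp(-x)) = 3*exp(x) - 3*exp(-x) is ≥ 0 throughout, so the area is a single integral of |3*exp(x) - 3*exp(-x)|.
∫[0,1] (3*exp(x) - 3*exp(-x)) dx = -6 + 3*exp(-1) + 3*exp(1).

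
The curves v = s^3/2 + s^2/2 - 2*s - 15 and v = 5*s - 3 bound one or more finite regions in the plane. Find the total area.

1741/24

Set the curves equal: s^3/2 + s^2/2 - 2*s - 15 = 5*s - 3, so s^3/2 + s^2/2 - 7*s - 12 = 0, which factors as (s - 4)*(s + 2)*(s + 3)/2 = 0. The curves meet at s = -3, -2, 4.
On [-3, -2], v = s^3/2 + s^2/2 - 2*s - 15 is on top; that piece has area ∫[-3,-2] (s^3/2 + s^2/2 - 7*s - 12) ds = 13/24.
On [-2, 4], v = 5*s - 3 is on top; that piece has area ∫[-2,4] (-(s^3/2 + s^2/2 - 7*s - 12)) ds = 72.
Total enclosed area = 13/24 + 72 = 1741/24.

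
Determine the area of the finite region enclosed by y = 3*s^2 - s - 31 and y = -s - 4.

108

Set the curves equal: 3*s^2 - s - 31 = -s - 4, so 3*s^2 - 27 = 0, which factors as 3*(s - 3)*(s + 3) = 0. The curves meet at s = -3, 3.
On [-3, 3], y = -s - 4 is on top; that piece has area ∫[-3,3] (-(3*s^2 - 27)) ds = 108.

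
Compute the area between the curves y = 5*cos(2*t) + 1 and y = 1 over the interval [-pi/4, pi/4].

On [-pi/4, pi/4], (5*cos(2*t) + 1) - (1) = 5*cos(2*t) is ≥ 0 throughout, so the area is a single integral of |5*cos(2*t)|.
∫[-pi/4,pi/4] (5*cos(2*t)) dt = 5.

5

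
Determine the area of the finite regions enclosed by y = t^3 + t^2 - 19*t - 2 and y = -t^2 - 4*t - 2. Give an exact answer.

Set the curves equal: t^3 + t^2 - 19*t - 2 = -t^2 - 4*t - 2, so t^3 + 2*t^2 - 15*t = 0, which factors as t*(t - 3)*(t + 5) = 0. The curves meet at t = -5, 0, 3.
On [-5, 0], y = t^3 + t^2 - 19*t - 2 is on top; that piece has area ∫[-5,0] (t^3 + 2*t^2 - 15*t) dt = 1375/12.
On [0, 3], y = -t^2 - 4*t - 2 is on top; that piece has area ∫[0,3] (-(t^3 + 2*t^2 - 15*t)) dt = 117/4.
Total enclosed area = 1375/12 + 117/4 = 863/6.

863/6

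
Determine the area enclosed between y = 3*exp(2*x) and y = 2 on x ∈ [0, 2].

-11/2 + 3*exp(4)/2

On [0, 2], (3*exp(2*x)) - (2) = 3*exp(2*x) - 2 is ≥ 0 throughout, so the area is a single integral of |3*exp(2*x) - 2|.
∫[0,2] (3*exp(2*x) - 2) dx = -11/2 + 3*exp(4)/2.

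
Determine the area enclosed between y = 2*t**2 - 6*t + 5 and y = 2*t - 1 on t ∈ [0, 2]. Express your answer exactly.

The difference (2*t**2 - 6*t + 5) - (2*t - 1) = 2*t**2 - 8*t + 6 changes sign at t = 1 inside [0, 2], so split the integral there.
∫[0,1] (2*t**2 - 8*t + 6) dt = 8/3.
∫[1,2] (2*t**2 - 8*t + 6) dt = -4/3; the area of that piece is 4/3.
Total area = 8/3 + 4/3 = 4.

4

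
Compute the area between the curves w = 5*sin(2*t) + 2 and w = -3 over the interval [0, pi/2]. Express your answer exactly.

5 + 5*pi/2

On [0, pi/2], (5*sin(2*t) + 2) - (-3) = 5*sin(2*t) + 5 is ≥ 0 throughout, so the area is a single integral of |5*sin(2*t) + 5|.
∫[0,pi/2] (5*sin(2*t) + 5) dt = 5 + 5*pi/2.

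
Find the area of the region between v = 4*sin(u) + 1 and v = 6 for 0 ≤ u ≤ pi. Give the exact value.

-8 + 5*pi

On [0, pi], (4*sin(u) + 1) - (6) = 4*sin(u) - 5 is ≤ 0 throughout, so the area is a single integral of |4*sin(u) - 5|.
∫[0,pi] (4*sin(u) - 5) du = 8 - 5*pi; the area of that piece is -8 + 5*pi.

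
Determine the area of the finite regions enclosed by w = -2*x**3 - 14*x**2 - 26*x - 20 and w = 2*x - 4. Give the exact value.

37/6

Set the curves equal: -2*x**3 - 14*x**2 - 26*x - 20 = 2*x - 4, so -2*x**3 - 14*x**2 - 28*x - 16 = 0, which factors as -2*(x + 1)*(x + 2)*(x + 4) = 0. The curves meet at x = -4, -2, -1.
On [-4, -2], w = 2*x - 4 is on top; that piece has area ∫[-4,-2] (-(-2*x**3 - 14*x**2 - 28*x - 16)) dx = 16/3.
On [-2, -1], w = -2*x**3 - 14*x**2 - 26*x - 20 is on top; that piece has area ∫[-2,-1] (-2*x**3 - 14*x**2 - 28*x - 16) dx = 5/6.
Total enclosed area = 16/3 + 5/6 = 37/6.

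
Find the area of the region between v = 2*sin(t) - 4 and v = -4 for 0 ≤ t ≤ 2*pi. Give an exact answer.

8

The difference (2*sin(t) - 4) - (-4) = 2*sin(t) changes sign at t = pi inside [0, 2*pi], so split the integral there.
∫[0,pi] (2*sin(t)) dt = 4.
∫[pi,2*pi] (2*sin(t)) dt = -4; the area of that piece is 4.
Total area = 4 + 4 = 8.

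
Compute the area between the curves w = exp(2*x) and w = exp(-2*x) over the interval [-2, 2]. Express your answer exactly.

-2 + exp(-4) + exp(4)

The difference (exp(2*x)) - (exp(-2*x)) = exp(2*x) - exp(-2*x) changes sign at x = 0 inside [-2, 2], so split the integral there.
∫[-2,0] (exp(2*x) - exp(-2*x)) dx = -exp(4)/2 - exp(-4)/2 + 1; the area of that piece is -1 + exp(-4)/2 + exp(4)/2.
∫[0,2] (exp(2*x) - exp(-2*x)) dx = -1 + exp(-4)/2 + exp(4)/2.
Total area = (-1 + exp(-4)/2 + exp(4)/2) + (-1 + exp(-4)/2 + exp(4)/2) = -2 + exp(-4) + exp(4).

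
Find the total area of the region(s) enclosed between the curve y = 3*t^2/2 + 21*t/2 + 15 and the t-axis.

The curve meets the t-axis where 3*t^2/2 + 21*t/2 + 15 = 0, i.e. 3*(t + 2)*(t + 5)/2 = 0, at t = -5, -2.
On [-5, -2] the curve lies below the axis; ∫[-5,-2] (3*t^2/2 + 21*t/2 + 15) dt = -27/4, giving area 27/4.

27/4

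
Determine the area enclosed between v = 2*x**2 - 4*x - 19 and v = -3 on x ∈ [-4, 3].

96

The difference (2*x**2 - 4*x - 19) - (-3) = 2*x**2 - 4*x - 16 changes sign at x = -2 inside [-4, 3], so split the integral there.
∫[-4,-2] (2*x**2 - 4*x - 16) dx = 88/3.
∫[-2,3] (2*x**2 - 4*x - 16) dx = -200/3; the area of that piece is 200/3.
Total area = 88/3 + 200/3 = 96.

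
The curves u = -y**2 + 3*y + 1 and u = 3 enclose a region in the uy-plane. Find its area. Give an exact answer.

1/6

Both boundary curves give u as a function of y, so integrate with respect to y. Setting them equal: -y**2 + 3*y - 2 = 0, i.e. -(y - 2)*(y - 1) = 0, so they meet at y = 1, 2.
For y in [1, 2], u = -y**2 + 3*y + 1 is on the right; area = ∫[1,2] (-y**2 + 3*y - 2) dy = 1/6.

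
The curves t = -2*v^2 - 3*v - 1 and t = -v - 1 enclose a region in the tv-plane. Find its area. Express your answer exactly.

1/3

Both boundary curves give t as a function of v, so integrate with respect to v. Setting them equal: -2*v^2 - 2*v = 0, i.e. -2*v*(v + 1) = 0, so they meet at v = -1, 0.
For v in [-1, 0], t = -2*v^2 - 3*v - 1 is on the right; area = ∫[-1,0] (-2*v^2 - 2*v) dv = 1/3.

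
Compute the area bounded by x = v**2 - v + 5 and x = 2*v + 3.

1/6

Both boundary curves give x as a function of v, so integrate with respect to v. Setting them equal: v**2 - 3*v + 2 = 0, i.e. (v - 2)*(v - 1) = 0, so they meet at v = 1, 2.
For v in [1, 2], x = v**2 - v + 5 is on the left; area = ∫[1,2] (-(v**2 - 3*v + 2)) dv = 1/6.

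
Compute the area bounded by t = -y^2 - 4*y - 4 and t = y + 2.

Both boundary curves give t as a function of y, so integrate with respect to y. Setting them equal: -y^2 - 5*y - 6 = 0, i.e. -(y + 2)*(y + 3) = 0, so they meet at y = -3, -2.
For y in [-3, -2], t = -y^2 - 4*y - 4 is on the right; area = ∫[-3,-2] (-y^2 - 5*y - 6) dy = 1/6.

1/6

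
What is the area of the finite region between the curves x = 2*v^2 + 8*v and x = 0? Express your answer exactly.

Both boundary curves give x as a function of v, so integrate with respect to v. Setting them equal: 2*v^2 + 8*v = 0, i.e. 2*v*(v + 4) = 0, so they meet at v = -4, 0.
For v in [-4, 0], x = 2*v^2 + 8*v is on the left; area = ∫[-4,0] (-(2*v^2 + 8*v)) dv = 64/3.

64/3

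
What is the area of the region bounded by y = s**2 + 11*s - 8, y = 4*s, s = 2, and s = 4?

134/3

On [2, 4], (s**2 + 11*s - 8) - (4*s) = s**2 + 7*s - 8 is ≥ 0 throughout, so the area is a single integral of |s**2 + 7*s - 8|.
∫[2,4] (s**2 + 7*s - 8) ds = 134/3.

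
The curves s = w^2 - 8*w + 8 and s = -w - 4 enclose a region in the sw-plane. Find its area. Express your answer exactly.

Both boundary curves give s as a function of w, so integrate with respect to w. Setting them equal: w^2 - 7*w + 12 = 0, i.e. (w - 4)*(w - 3) = 0, so they meet at w = 3, 4.
For w in [3, 4], s = w^2 - 8*w + 8 is on the left; area = ∫[3,4] (-(w^2 - 7*w + 12)) dw = 1/6.

1/6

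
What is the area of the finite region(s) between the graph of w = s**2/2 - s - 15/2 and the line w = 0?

The curve meets the s-axis where s**2/2 - s - 15/2 = 0, i.e. (s - 5)*(s + 3)/2 = 0, at s = -3, 5.
On [-3, 5] the curve lies below the axis; ∫[-3,5] (s**2/2 - s - 15/2) ds = -128/3, giving area 128/3.

128/3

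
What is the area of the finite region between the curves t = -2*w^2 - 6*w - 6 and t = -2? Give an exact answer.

Both boundary curves give t as a function of w, so integrate with respect to w. Setting them equal: -2*w^2 - 6*w - 4 = 0, i.e. -2*(w + 1)*(w + 2) = 0, so they meet at w = -2, -1.
For w in [-2, -1], t = -2*w^2 - 6*w - 6 is on the right; area = ∫[-2,-1] (-2*w^2 - 6*w - 4) dw = 1/3.

1/3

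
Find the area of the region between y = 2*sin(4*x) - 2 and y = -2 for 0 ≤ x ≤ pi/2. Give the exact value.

2

The difference (2*sin(4*x) - 2) - (-2) = 2*sin(4*x) changes sign at x = pi/4 inside [0, pi/2], so split the integral there.
∫[0,pi/4] (2*sin(4*x)) dx = 1.
∫[pi/4,pi/2] (2*sin(4*x)) dx = -1; the area of that piece is 1.
Total area = 1 + 1 = 2.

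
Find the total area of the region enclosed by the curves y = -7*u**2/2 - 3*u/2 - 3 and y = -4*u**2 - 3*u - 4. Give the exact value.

1/12

Set the curves equal: -7*u**2/2 - 3*u/2 - 3 = -4*u**2 - 3*u - 4, so u**2/2 + 3*u/2 + 1 = 0, which factors as (u + 1)*(u + 2)/2 = 0. The curves meet at u = -2, -1.
On [-2, -1], y = -4*u**2 - 3*u - 4 is on top; that piece has area ∫[-2,-1] (-(u**2/2 + 3*u/2 + 1)) du = 1/12.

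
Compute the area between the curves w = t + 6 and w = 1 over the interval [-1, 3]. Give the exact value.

24

On [-1, 3], (t + 6) - (1) = t + 5 is ≥ 0 throughout, so the area is a single integral of |t + 5|.
∫[-1,3] (t + 5) dt = 24.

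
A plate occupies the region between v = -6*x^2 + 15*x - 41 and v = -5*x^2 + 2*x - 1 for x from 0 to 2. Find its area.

On [0, 2], (-6*x^2 + 15*x - 41) - (-5*x^2 + 2*x - 1) = -x^2 + 13*x - 40 is ≤ 0 throughout, so the area is a single integral of |-x^2 + 13*x - 40|.
∫[0,2] (-x^2 + 13*x - 40) dx = -170/3; the area of that piece is 170/3.

170/3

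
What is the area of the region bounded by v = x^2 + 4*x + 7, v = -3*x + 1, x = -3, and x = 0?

The difference (x^2 + 4*x + 7) - (-3*x + 1) = x^2 + 7*x + 6 changes sign at x = -1 inside [-3, 0], so split the integral there.
∫[-3,-1] (x^2 + 7*x + 6) dx = -22/3; the area of that piece is 22/3.
∫[-1,0] (x^2 + 7*x + 6) dx = 17/6.
Total area = 22/3 + 17/6 = 61/6.

61/6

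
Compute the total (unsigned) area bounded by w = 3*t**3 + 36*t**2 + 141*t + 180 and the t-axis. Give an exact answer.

3/2

The curve meets the t-axis where 3*t**3 + 36*t**2 + 141*t + 180 = 0, i.e. 3*(t + 3)*(t + 4)*(t + 5) = 0, at t = -5, -4, -3.
On [-5, -4] the curve lies above the axis; ∫[-5,-4] (3*t**3 + 36*t**2 + 141*t + 180) dt = 3/4, giving area 3/4.
On [-4, -3] the curve lies below the axis; ∫[-4,-3] (3*t**3 + 36*t**2 + 141*t + 180) dt = -3/4, giving area 3/4.
Total area = 3/4 + 3/4 = 3/2.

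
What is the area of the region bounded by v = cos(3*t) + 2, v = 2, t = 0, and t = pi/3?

The difference (cos(3*t) + 2) - (2) = cos(3*t) changes sign at t = pi/6 inside [0, pi/3], so split the integral there.
∫[0,pi/6] (cos(3*t)) dt = 1/3.
∫[pi/6,pi/3] (cos(3*t)) dt = -1/3; the area of that piece is 1/3.
Total area = 1/3 + 1/3 = 2/3.

2/3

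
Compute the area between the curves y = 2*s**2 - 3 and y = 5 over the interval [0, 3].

46/3

The difference (2*s**2 - 3) - (5) = 2*s**2 - 8 changes sign at s = 2 inside [0, 3], so split the integral there.
∫[0,2] (2*s**2 - 8) ds = -32/3; the area of that piece is 32/3.
∫[2,3] (2*s**2 - 8) ds = 14/3.
Total area = 32/3 + 14/3 = 46/3.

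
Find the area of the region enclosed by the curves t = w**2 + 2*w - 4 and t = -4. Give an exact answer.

4/3

Both boundary curves give t as a function of w, so integrate with respect to w. Setting them equal: w**2 + 2*w = 0, i.e. w*(w + 2) = 0, so they meet at w = -2, 0.
For w in [-2, 0], t = w**2 + 2*w - 4 is on the left; area = ∫[-2,0] (-(w**2 + 2*w)) dw = 4/3.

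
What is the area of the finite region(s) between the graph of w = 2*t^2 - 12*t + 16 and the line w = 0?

The curve meets the t-axis where 2*t^2 - 12*t + 16 = 0, i.e. 2*(t - 4)*(t - 2) = 0, at t = 2, 4.
On [2, 4] the curve lies below the axis; ∫[2,4] (2*t^2 - 12*t + 16) dt = -8/3, giving area 8/3.

8/3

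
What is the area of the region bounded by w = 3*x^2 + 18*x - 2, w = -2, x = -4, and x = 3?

The difference (3*x^2 + 18*x - 2) - (-2) = 3*x^2 + 18*x changes sign at x = 0 inside [-4, 3], so split the integral there.
∫[-4,0] (3*x^2 + 18*x) dx = -80; the area of that piece is 80.
∫[0,3] (3*x^2 + 18*x) dx = 108.
Total area = 80 + 108 = 188.

188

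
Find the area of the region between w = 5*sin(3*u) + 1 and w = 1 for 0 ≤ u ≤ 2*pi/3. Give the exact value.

The difference (5*sin(3*u) + 1) - (1) = 5*sin(3*u) changes sign at u = pi/3 inside [0, 2*pi/3], so split the integral there.
∫[0,pi/3] (5*sin(3*u)) du = 10/3.
∫[pi/3,2*pi/3] (5*sin(3*u)) du = -10/3; the area of that piece is 10/3.
Total area = 10/3 + 10/3 = 20/3.

20/3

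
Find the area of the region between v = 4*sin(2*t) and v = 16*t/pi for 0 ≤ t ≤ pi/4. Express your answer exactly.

2 - pi/2

On [0, pi/4], (4*sin(2*t)) - (16*t/pi) = -16*t/pi + 4*sin(2*t) is ≥ 0 throughout, so the area is a single integral of |-16*t/pi + 4*sin(2*t)|.
∫[0,pi/4] (-16*t/pi + 4*sin(2*t)) dt = 2 - pi/2.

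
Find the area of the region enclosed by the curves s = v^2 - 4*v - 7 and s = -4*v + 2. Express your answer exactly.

Both boundary curves give s as a function of v, so integrate with respect to v. Setting them equal: v^2 - 9 = 0, i.e. (v - 3)*(v + 3) = 0, so they meet at v = -3, 3.
For v in [-3, 3], s = v^2 - 4*v - 7 is on the left; area = ∫[-3,3] (-(v^2 - 9)) dv = 36.

36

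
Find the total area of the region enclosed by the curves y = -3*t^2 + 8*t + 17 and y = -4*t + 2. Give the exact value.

Set the curves equal: -3*t^2 + 8*t + 17 = -4*t + 2, so -3*t^2 + 12*t + 15 = 0, which factors as -3*(t - 5)*(t + 1) = 0. The curves meet at t = -1, 5.
On [-1, 5], y = -3*t^2 + 8*t + 17 is on top; that piece has area ∫[-1,5] (-3*t^2 + 12*t + 15) dt = 108.

108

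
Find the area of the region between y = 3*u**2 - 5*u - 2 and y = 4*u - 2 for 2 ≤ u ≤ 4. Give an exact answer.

The difference (3*u**2 - 5*u - 2) - (4*u - 2) = 3*u**2 - 9*u changes sign at u = 3 inside [2, 4], so split the integral there.
∫[2,3] (3*u**2 - 9*u) du = -7/2; the area of that piece is 7/2.
∫[3,4] (3*u**2 - 9*u) du = 11/2.
Total area = 7/2 + 11/2 = 9.

9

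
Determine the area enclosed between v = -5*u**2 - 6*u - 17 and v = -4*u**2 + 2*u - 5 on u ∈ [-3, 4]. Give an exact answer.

437/3

The difference (-5*u**2 - 6*u - 17) - (-4*u**2 + 2*u - 5) = -u**2 - 8*u - 12 changes sign at u = -2 inside [-3, 4], so split the integral there.
∫[-3,-2] (-u**2 - 8*u - 12) du = 5/3.
∫[-2,4] (-u**2 - 8*u - 12) du = -144; the area of that piece is 144.
Total area = 5/3 + 144 = 437/3.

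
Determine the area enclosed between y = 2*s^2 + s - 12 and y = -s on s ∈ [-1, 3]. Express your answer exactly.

98/3

The difference (2*s^2 + s - 12) - (-s) = 2*s^2 + 2*s - 12 changes sign at s = 2 inside [-1, 3], so split the integral there.
∫[-1,2] (2*s^2 + 2*s - 12) ds = -27; the area of that piece is 27.
∫[2,3] (2*s^2 + 2*s - 12) ds = 17/3.
Total area = 27 + 17/3 = 98/3.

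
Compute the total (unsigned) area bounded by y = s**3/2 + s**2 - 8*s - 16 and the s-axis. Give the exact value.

284/3

The curve meets the s-axis where s**3/2 + s**2 - 8*s - 16 = 0, i.e. (s - 4)*(s + 2)*(s + 4)/2 = 0, at s = -4, -2, 4.
On [-4, -2] the curve lies above the axis; ∫[-4,-2] (s**3/2 + s**2 - 8*s - 16) ds = 14/3, giving area 14/3.
On [-2, 4] the curve lies below the axis; ∫[-2,4] (s**3/2 + s**2 - 8*s - 16) ds = -90, giving area 90.
Total area = 14/3 + 90 = 284/3.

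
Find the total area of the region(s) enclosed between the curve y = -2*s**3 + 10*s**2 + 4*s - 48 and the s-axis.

The curve meets the s-axis where -2*s**3 + 10*s**2 + 4*s - 48 = 0, i.e. -2*(s - 4)*(s - 3)*(s + 2) = 0, at s = -2, 3, 4.
On [-2, 3] the curve lies below the axis; ∫[-2,3] (-2*s**3 + 10*s**2 + 4*s - 48) ds = -875/6, giving area 875/6.
On [3, 4] the curve lies above the axis; ∫[3,4] (-2*s**3 + 10*s**2 + 4*s - 48) ds = 11/6, giving area 11/6.
Total area = 875/6 + 11/6 = 443/3.

443/3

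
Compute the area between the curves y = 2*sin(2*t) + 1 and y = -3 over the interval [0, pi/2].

On [0, pi/2], (2*sin(2*t) + 1) - (-3) = 2*sin(2*t) + 4 is ≥ 0 throughout, so the area is a single integral of |2*sin(2*t) + 4|.
∫[0,pi/2] (2*sin(2*t) + 4) dt = 2 + 2*pi.

2 + 2*pi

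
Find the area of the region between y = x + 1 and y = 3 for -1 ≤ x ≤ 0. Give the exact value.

On [-1, 0], (x + 1) - (3) = x - 2 is ≤ 0 throughout, so the area is a single integral of |x - 2|.
∫[-1,0] (x - 2) dx = -5/2; the area of that piece is 5/2.

5/2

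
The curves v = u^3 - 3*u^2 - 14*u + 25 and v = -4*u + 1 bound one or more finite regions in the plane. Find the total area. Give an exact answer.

407/4

Set the curves equal: u^3 - 3*u^2 - 14*u + 25 = -4*u + 1, so u^3 - 3*u^2 - 10*u + 24 = 0, which factors as (u - 4)*(u - 2)*(u + 3) = 0. The curves meet at u = -3, 2, 4.
On [-3, 2], v = u^3 - 3*u^2 - 14*u + 25 is on top; that piece has area ∫[-3,2] (u^3 - 3*u^2 - 10*u + 24) du = 375/4.
On [2, 4], v = -4*u + 1 is on top; that piece has area ∫[2,4] (-(u^3 - 3*u^2 - 10*u + 24)) du = 8.
Total enclosed area = 375/4 + 8 = 407/4.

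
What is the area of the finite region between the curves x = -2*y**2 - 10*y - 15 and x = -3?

1/3

Both boundary curves give x as a function of y, so integrate with respect to y. Setting them equal: -2*y**2 - 10*y - 12 = 0, i.e. -2*(y + 2)*(y + 3) = 0, so they meet at y = -3, -2.
For y in [-3, -2], x = -2*y**2 - 10*y - 15 is on the right; area = ∫[-3,-2] (-2*y**2 - 10*y - 12) dy = 1/3.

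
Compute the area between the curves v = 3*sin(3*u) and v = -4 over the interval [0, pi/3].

On [0, pi/3], (3*sin(3*u)) - (-4) = 3*sin(3*u) + 4 is ≥ 0 throughout, so the area is a single integral of |3*sin(3*u) + 4|.
∫[0,pi/3] (3*sin(3*u) + 4) du = 2 + 4*pi/3.

2 + 4*pi/3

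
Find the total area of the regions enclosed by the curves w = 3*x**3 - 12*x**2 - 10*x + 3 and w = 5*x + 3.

443/2

Set the curves equal: 3*x**3 - 12*x**2 - 10*x + 3 = 5*x + 3, so 3*x**3 - 12*x**2 - 15*x = 0, which factors as 3*x*(x - 5)*(x + 1) = 0. The curves meet at x = -1, 0, 5.
On [-1, 0], w = 3*x**3 - 12*x**2 - 10*x + 3 is on top; that piece has area ∫[-1,0] (3*x**3 - 12*x**2 - 15*x) dx = 11/4.
On [0, 5], w = 5*x + 3 is on top; that piece has area ∫[0,5] (-(3*x**3 - 12*x**2 - 15*x)) dx = 875/4.
Total enclosed area = 11/4 + 875/4 = 443/2.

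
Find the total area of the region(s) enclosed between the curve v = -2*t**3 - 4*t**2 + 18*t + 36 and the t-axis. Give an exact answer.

The curve meets the t-axis where -2*t**3 - 4*t**2 + 18*t + 36 = 0, i.e. -2*(t - 3)*(t + 2)*(t + 3) = 0, at t = -3, -2, 3.
On [-3, -2] the curve lies below the axis; ∫[-3,-2] (-2*t**3 - 4*t**2 + 18*t + 36) dt = -11/6, giving area 11/6.
On [-2, 3] the curve lies above the axis; ∫[-2,3] (-2*t**3 - 4*t**2 + 18*t + 36) dt = 875/6, giving area 875/6.
Total area = 11/6 + 875/6 = 443/3.

443/3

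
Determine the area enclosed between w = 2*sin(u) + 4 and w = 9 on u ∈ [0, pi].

-4 + 5*pi

On [0, pi], (2*sin(u) + 4) - (9) = 2*sin(u) - 5 is ≤ 0 throughout, so the area is a single integral of |2*sin(u) - 5|.
∫[0,pi] (2*sin(u) - 5) du = 4 - 5*pi; the area of that piece is -4 + 5*pi.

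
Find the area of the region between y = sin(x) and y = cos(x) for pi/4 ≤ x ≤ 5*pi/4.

On [pi/4, 5*pi/4], (sin(x)) - (cos(x)) = sin(x) - cos(x) is ≥ 0 throughout, so the area is a single integral of |sin(x) - cos(x)|.
∫[pi/4,5*pi/4] (sin(x) - cos(x)) dx = 2*sqrt(2).

2*sqrt(2)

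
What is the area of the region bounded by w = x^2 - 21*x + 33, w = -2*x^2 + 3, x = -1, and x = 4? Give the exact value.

155/2

The difference (x^2 - 21*x + 33) - (-2*x^2 + 3) = 3*x^2 - 21*x + 30 changes sign at x = 2 inside [-1, 4], so split the integral there.
∫[-1,2] (3*x^2 - 21*x + 30) dx = 135/2.
∫[2,4] (3*x^2 - 21*x + 30) dx = -10; the area of that piece is 10.
Total area = 135/2 + 10 = 155/2.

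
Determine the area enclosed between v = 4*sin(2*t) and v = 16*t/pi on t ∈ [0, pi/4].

On [0, pi/4], (4*sin(2*t)) - (16*t/pi) = -16*t/pi + 4*sin(2*t) is ≥ 0 throughout, so the area is a single integral of |-16*t/pi + 4*sin(2*t)|.
∫[0,pi/4] (-16*t/pi + 4*sin(2*t)) dt = 2 - pi/2.

2 - pi/2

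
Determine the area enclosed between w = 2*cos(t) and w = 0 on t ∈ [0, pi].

The difference (2*cos(t)) - (0) = 2*cos(t) changes sign at t = pi/2 inside [0, pi], so split the integral there.
∫[0,pi/2] (2*cos(t)) dt = 2.
∫[pi/2,pi] (2*cos(t)) dt = -2; the area of that piece is 2.
Total area = 2 + 2 = 4.

4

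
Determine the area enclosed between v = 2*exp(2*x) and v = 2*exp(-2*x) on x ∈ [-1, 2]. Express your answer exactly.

The difference (2*exp(2*x)) - (2*exp(-2*x)) = 2*exp(2*x) - 2*exp(-2*x) changes sign at x = 0 inside [-1, 2], so split the integral there.
∫[-1,0] (2*exp(2*x) - 2*exp(-2*x)) dx = -exp(2) - exp(-2) + 2; the area of that piece is -2 + exp(-2) + exp(2).
∫[0,2] (2*exp(2*x) - 2*exp(-2*x)) dx = -2 + exp(-4) + exp(4).
Total area = (-2 + exp(-2) + exp(2)) + (-2 + exp(-4) + exp(4)) = -4 + exp(-4) + exp(-2) + exp(2) + exp(4).

-4 + exp(-4) + exp(-2) + exp(2) + exp(4)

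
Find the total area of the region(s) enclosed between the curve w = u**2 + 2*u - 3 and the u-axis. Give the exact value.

The curve meets the u-axis where u**2 + 2*u - 3 = 0, i.e. (u - 1)*(u + 3) = 0, at u = -3, 1.
On [-3, 1] the curve lies below the axis; ∫[-3,1] (u**2 + 2*u - 3) du = -32/3, giving area 32/3.

32/3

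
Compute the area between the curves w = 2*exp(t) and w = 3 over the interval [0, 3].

-13 - 6*log(2) + 6*log(3) + 2*exp(3)

The difference (2*exp(t)) - (3) = 2*exp(t) - 3 changes sign at t = log(3/2) inside [0, 3], so split the integral there.
∫[0,log(3/2)] (2*exp(t) - 3) dt = log(8/27) + 1; the area of that piece is -1 + log(27/8).
∫[log(3/2),3] (2*exp(t) - 3) dt = -12 - 3*log(2) + 3*log(3) + 2*exp(3).
Total area = (-1 + log(27/8)) + (-12 - 3*log(2) + 3*log(3) + 2*exp(3)) = -13 - 6*log(2) + 6*log(3) + 2*exp(3).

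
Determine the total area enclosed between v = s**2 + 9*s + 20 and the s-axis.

The curve meets the s-axis where s**2 + 9*s + 20 = 0, i.e. (s + 4)*(s + 5) = 0, at s = -5, -4.
On [-5, -4] the curve lies below the axis; ∫[-5,-4] (s**2 + 9*s + 20) ds = -1/6, giving area 1/6.

1/6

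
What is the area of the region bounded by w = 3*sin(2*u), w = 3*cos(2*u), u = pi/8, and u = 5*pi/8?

3*sqrt(2)

On [pi/8, 5*pi/8], (3*sin(2*u)) - (3*cos(2*u)) = 3*sin(2*u) - 3*cos(2*u) is ≥ 0 throughout, so the area is a single integral of |3*sin(2*u) - 3*cos(2*u)|.
∫[pi/8,5*pi/8] (3*sin(2*u) - 3*cos(2*u)) du = 3*sqrt(2).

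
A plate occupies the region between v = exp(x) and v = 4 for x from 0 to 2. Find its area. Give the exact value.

-15 + exp(2) + 16*log(2)

The difference (exp(x)) - (4) = exp(x) - 4 changes sign at x = log(4) inside [0, 2], so split the integral there.
∫[0,log(4)] (exp(x) - 4) dx = 3 - log(256); the area of that piece is -3 + log(256).
∫[log(4),2] (exp(x) - 4) dx = -12 + 8*log(2) + exp(2).
Total area = (-3 + log(256)) + (-12 + 8*log(2) + exp(2)) = -15 + exp(2) + 16*log(2).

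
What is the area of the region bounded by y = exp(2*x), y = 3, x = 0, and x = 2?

The difference (exp(2*x)) - (3) = exp(2*x) - 3 changes sign at x = log(3)/2 inside [0, 2], so split the integral there.
∫[0,log(3)/2] (exp(2*x) - 3) dx = 1 - 3*log(3)/2; the area of that piece is -1 + 3*log(3)/2.
∫[log(3)/2,2] (exp(2*x) - 3) dx = -15/2 + 3*log(3)/2 + exp(4)/2.
Total area = (-1 + 3*log(3)/2) + (-15/2 + 3*log(3)/2 + exp(4)/2) = -17/2 + 3*log(3) + exp(4)/2.

-17/2 + 3*log(3) + exp(4)/2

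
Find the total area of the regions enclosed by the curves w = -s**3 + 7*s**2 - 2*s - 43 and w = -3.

1741/12

Set the curves equal: -s**3 + 7*s**2 - 2*s - 43 = -3, so -s**3 + 7*s**2 - 2*s - 40 = 0, which factors as -(s - 5)*(s - 4)*(s + 2) = 0. The curves meet at s = -2, 4, 5.
On [-2, 4], w = -3 is on top; that piece has area ∫[-2,4] (-(-s**3 + 7*s**2 - 2*s - 40)) ds = 144.
On [4, 5], w = -s**3 + 7*s**2 - 2*s - 43 is on top; that piece has area ∫[4,5] (-s**3 + 7*s**2 - 2*s - 40) ds = 13/12.
Total enclosed area = 144 + 13/12 = 1741/12.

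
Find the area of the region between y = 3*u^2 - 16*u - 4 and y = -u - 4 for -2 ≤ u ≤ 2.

60

The difference (3*u^2 - 16*u - 4) - (-u - 4) = 3*u^2 - 15*u changes sign at u = 0 inside [-2, 2], so split the integral there.
∫[-2,0] (3*u^2 - 15*u) du = 38.
∫[0,2] (3*u^2 - 15*u) du = -22; the area of that piece is 22.
Total area = 38 + 22 = 60.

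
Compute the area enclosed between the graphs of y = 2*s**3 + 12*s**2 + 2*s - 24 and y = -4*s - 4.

Set the curves equal: 2*s**3 + 12*s**2 + 2*s - 24 = -4*s - 4, so 2*s**3 + 12*s**2 + 6*s - 20 = 0, which factors as 2*(s - 1)*(s + 2)*(s + 5) = 0. The curves meet at s = -5, -2, 1.
On [-5, -2], y = 2*s**3 + 12*s**2 + 2*s - 24 is on top; that piece has area ∫[-5,-2] (2*s**3 + 12*s**2 + 6*s - 20) ds = 81/2.
On [-2, 1], y = -4*s - 4 is on top; that piece has area ∫[-2,1] (-(2*s**3 + 12*s**2 + 6*s - 20)) ds = 81/2.
Total enclosed area = 81/2 + 81/2 = 81.

81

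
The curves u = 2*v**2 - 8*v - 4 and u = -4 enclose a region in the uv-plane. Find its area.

Both boundary curves give u as a function of v, so integrate with respect to v. Setting them equal: 2*v**2 - 8*v = 0, i.e. 2*v*(v - 4) = 0, so they meet at v = 0, 4.
For v in [0, 4], u = 2*v**2 - 8*v - 4 is on the left; area = ∫[0,4] (-(2*v**2 - 8*v)) dv = 64/3.

64/3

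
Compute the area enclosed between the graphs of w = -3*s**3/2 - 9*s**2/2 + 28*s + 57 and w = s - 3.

2997/8

Set the curves equal: -3*s**3/2 - 9*s**2/2 + 28*s + 57 = s - 3, so -3*s**3/2 - 9*s**2/2 + 27*s + 60 = 0, which factors as -3*(s - 4)*(s + 2)*(s + 5)/2 = 0. The curves meet at s = -5, -2, 4.
On [-5, -2], w = s - 3 is on top; that piece has area ∫[-5,-2] (-(-3*s**3/2 - 9*s**2/2 + 27*s + 60)) ds = 405/8.
On [-2, 4], w = -3*s**3/2 - 9*s**2/2 + 28*s + 57 is on top; that piece has area ∫[-2,4] (-3*s**3/2 - 9*s**2/2 + 27*s + 60) ds = 324.
Total enclosed area = 405/8 + 324 = 2997/8.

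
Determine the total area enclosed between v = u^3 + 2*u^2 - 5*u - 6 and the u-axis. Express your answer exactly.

253/12

The curve meets the u-axis where u^3 + 2*u^2 - 5*u - 6 = 0, i.e. (u - 2)*(u + 1)*(u + 3) = 0, at u = -3, -1, 2.
On [-3, -1] the curve lies above the axis; ∫[-3,-1] (u^3 + 2*u^2 - 5*u - 6) du = 16/3, giving area 16/3.
On [-1, 2] the curve lies below the axis; ∫[-1,2] (u^3 + 2*u^2 - 5*u - 6) du = -63/4, giving area 63/4.
Total area = 16/3 + 63/4 = 253/12.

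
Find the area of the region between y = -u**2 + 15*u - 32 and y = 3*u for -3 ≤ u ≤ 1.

556/3

On [-3, 1], (-u**2 + 15*u - 32) - (3*u) = -u**2 + 12*u - 32 is ≤ 0 throughout, so the area is a single integral of |-u**2 + 12*u - 32|.
∫[-3,1] (-u**2 + 12*u - 32) du = -556/3; the area of that piece is 556/3.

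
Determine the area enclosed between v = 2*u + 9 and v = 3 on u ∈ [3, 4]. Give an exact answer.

On [3, 4], (2*u + 9) - (3) = 2*u + 6 is ≥ 0 throughout, so the area is a single integral of |2*u + 6|.
∫[3,4] (2*u + 6) du = 13.

13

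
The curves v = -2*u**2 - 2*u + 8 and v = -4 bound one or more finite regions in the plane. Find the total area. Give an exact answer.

125/3

Set the curves equal: -2*u**2 - 2*u + 8 = -4, so -2*u**2 - 2*u + 12 = 0, which factors as -2*(u - 2)*(u + 3) = 0. The curves meet at u = -3, 2.
On [-3, 2], v = -2*u**2 - 2*u + 8 is on top; that piece has area ∫[-3,2] (-2*u**2 - 2*u + 12) du = 125/3.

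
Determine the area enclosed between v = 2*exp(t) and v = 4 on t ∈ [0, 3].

The difference (2*exp(t)) - (4) = 2*exp(t) - 4 changes sign at t = log(2) inside [0, 3], so split the integral there.
∫[0,log(2)] (2*exp(t) - 4) dt = 2 - log(16); the area of that piece is -2 + log(16).
∫[log(2),3] (2*exp(t) - 4) dt = -16 + 4*log(2) + 2*exp(3).
Total area = (-2 + log(16)) + (-16 + 4*log(2) + 2*exp(3)) = -18 + 8*log(2) + 2*exp(3).

-18 + 8*log(2) + 2*exp(3)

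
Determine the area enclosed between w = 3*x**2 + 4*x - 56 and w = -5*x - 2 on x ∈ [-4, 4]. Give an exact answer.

333

The difference (3*x**2 + 4*x - 56) - (-5*x - 2) = 3*x**2 + 9*x - 54 changes sign at x = 3 inside [-4, 4], so split the integral there.
∫[-4,3] (3*x**2 + 9*x - 54) dx = -637/2; the area of that piece is 637/2.
∫[3,4] (3*x**2 + 9*x - 54) dx = 29/2.
Total area = 637/2 + 29/2 = 333.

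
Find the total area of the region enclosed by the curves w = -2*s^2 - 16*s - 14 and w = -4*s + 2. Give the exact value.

8/3

Set the curves equal: -2*s^2 - 16*s - 14 = -4*s + 2, so -2*s^2 - 12*s - 16 = 0, which factors as -2*(s + 2)*(s + 4) = 0. The curves meet at s = -4, -2.
On [-4, -2], w = -2*s^2 - 16*s - 14 is on top; that piece has area ∫[-4,-2] (-2*s^2 - 12*s - 16) ds = 8/3.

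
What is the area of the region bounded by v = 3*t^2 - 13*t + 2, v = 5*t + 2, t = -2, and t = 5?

144

The difference (3*t^2 - 13*t + 2) - (5*t + 2) = 3*t^2 - 18*t changes sign at t = 0 inside [-2, 5], so split the integral there.
∫[-2,0] (3*t^2 - 18*t) dt = 44.
∫[0,5] (3*t^2 - 18*t) dt = -100; the area of that piece is 100.
Total area = 44 + 100 = 144.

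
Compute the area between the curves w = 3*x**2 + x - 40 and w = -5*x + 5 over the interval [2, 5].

The difference (3*x**2 + x - 40) - (-5*x + 5) = 3*x**2 + 6*x - 45 changes sign at x = 3 inside [2, 5], so split the integral there.
∫[2,3] (3*x**2 + 6*x - 45) dx = -11; the area of that piece is 11.
∫[3,5] (3*x**2 + 6*x - 45) dx = 56.
Total area = 11 + 56 = 67.

67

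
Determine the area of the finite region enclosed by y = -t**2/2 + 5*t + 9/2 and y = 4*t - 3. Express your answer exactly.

128/3

Set the curves equal: -t**2/2 + 5*t + 9/2 = 4*t - 3, so -t**2/2 + t + 15/2 = 0, which factors as -(t - 5)*(t + 3)/2 = 0. The curves meet at t = -3, 5.
On [-3, 5], y = -t**2/2 + 5*t + 9/2 is on top; that piece has area ∫[-3,5] (-t**2/2 + t + 15/2) dt = 128/3.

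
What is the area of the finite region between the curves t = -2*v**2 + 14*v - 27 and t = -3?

1/3

Both boundary curves give t as a function of v, so integrate with respect to v. Setting them equal: -2*v**2 + 14*v - 24 = 0, i.e. -2*(v - 4)*(v - 3) = 0, so they meet at v = 3, 4.
For v in [3, 4], t = -2*v**2 + 14*v - 27 is on the right; area = ∫[3,4] (-2*v**2 + 14*v - 24) dv = 1/3.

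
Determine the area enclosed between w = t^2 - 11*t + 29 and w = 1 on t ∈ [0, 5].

The difference (t^2 - 11*t + 29) - (1) = t^2 - 11*t + 28 changes sign at t = 4 inside [0, 5], so split the integral there.
∫[0,4] (t^2 - 11*t + 28) dt = 136/3.
∫[4,5] (t^2 - 11*t + 28) dt = -7/6; the area of that piece is 7/6.
Total area = 136/3 + 7/6 = 93/2.

93/2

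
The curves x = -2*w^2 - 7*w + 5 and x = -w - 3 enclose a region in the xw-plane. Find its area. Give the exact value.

125/3

Both boundary curves give x as a function of w, so integrate with respect to w. Setting them equal: -2*w^2 - 6*w + 8 = 0, i.e. -2*(w - 1)*(w + 4) = 0, so they meet at w = -4, 1.
For w in [-4, 1], x = -2*w^2 - 7*w + 5 is on the right; area = ∫[-4,1] (-2*w^2 - 6*w + 8) dw = 125/3.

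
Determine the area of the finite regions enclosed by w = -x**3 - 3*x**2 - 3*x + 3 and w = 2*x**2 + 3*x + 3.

Set the curves equal: -x**3 - 3*x**2 - 3*x + 3 = 2*x**2 + 3*x + 3, so -x**3 - 5*x**2 - 6*x = 0, which factors as -x*(x + 2)*(x + 3) = 0. The curves meet at x = -3, -2, 0.
On [-3, -2], w = 2*x**2 + 3*x + 3 is on top; that piece has area ∫[-3,-2] (-(-x**3 - 5*x**2 - 6*x)) dx = 5/12.
On [-2, 0], w = -x**3 - 3*x**2 - 3*x + 3 is on top; that piece has area ∫[-2,0] (-x**3 - 5*x**2 - 6*x) dx = 8/3.
Total enclosed area = 5/12 + 8/3 = 37/12.

37/12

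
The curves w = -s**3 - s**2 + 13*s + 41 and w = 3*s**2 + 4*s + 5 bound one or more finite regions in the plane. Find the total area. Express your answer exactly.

1741/12

Set the curves equal: -s**3 - s**2 + 13*s + 41 = 3*s**2 + 4*s + 5, so -s**3 - 4*s**2 + 9*s + 36 = 0, which factors as -(s - 3)*(s + 3)*(s + 4) = 0. The curves meet at s = -4, -3, 3.
On [-4, -3], w = 3*s**2 + 4*s + 5 is on top; that piece has area ∫[-4,-3] (-(-s**3 - 4*s**2 + 9*s + 36)) ds = 13/12.
On [-3, 3], w = -s**3 - s**2 + 13*s + 41 is on top; that piece has area ∫[-3,3] (-s**3 - 4*s**2 + 9*s + 36) ds = 144.
Total enclosed area = 13/12 + 144 = 1741/12.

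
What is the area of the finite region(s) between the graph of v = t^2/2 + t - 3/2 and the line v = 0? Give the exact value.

16/3

The curve meets the t-axis where t^2/2 + t - 3/2 = 0, i.e. (t - 1)*(t + 3)/2 = 0, at t = -3, 1.
On [-3, 1] the curve lies below the axis; ∫[-3,1] (t^2/2 + t - 3/2) dt = -16/3, giving area 16/3.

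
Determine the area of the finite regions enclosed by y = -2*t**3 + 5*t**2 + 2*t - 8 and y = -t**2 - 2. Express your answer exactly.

16

Set the curves equal: -2*t**3 + 5*t**2 + 2*t - 8 = -t**2 - 2, so -2*t**3 + 6*t**2 + 2*t - 6 = 0, which factors as -2*(t - 3)*(t - 1)*(t + 1) = 0. The curves meet at t = -1, 1, 3.
On [-1, 1], y = -t**2 - 2 is on top; that piece has area ∫[-1,1] (-(-2*t**3 + 6*t**2 + 2*t - 6)) dt = 8.
On [1, 3], y = -2*t**3 + 5*t**2 + 2*t - 8 is on top; that piece has area ∫[1,3] (-2*t**3 + 6*t**2 + 2*t - 6) dt = 8.
Total enclosed area = 8 + 8 = 16.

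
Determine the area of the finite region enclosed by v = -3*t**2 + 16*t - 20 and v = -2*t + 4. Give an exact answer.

4

Set the curves equal: -3*t**2 + 16*t - 20 = -2*t + 4, so -3*t**2 + 18*t - 24 = 0, which factors as -3*(t - 4)*(t - 2) = 0. The curves meet at t = 2, 4.
On [2, 4], v = -3*t**2 + 16*t - 20 is on top; that piece has area ∫[2,4] (-3*t**2 + 18*t - 24) dt = 4.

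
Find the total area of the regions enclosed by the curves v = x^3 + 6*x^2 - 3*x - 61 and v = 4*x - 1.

517/2

Set the curves equal: x^3 + 6*x^2 - 3*x - 61 = 4*x - 1, so x^3 + 6*x^2 - 7*x - 60 = 0, which factors as (x - 3)*(x + 4)*(x + 5) = 0. The curves meet at x = -5, -4, 3.
On [-5, -4], v = x^3 + 6*x^2 - 3*x - 61 is on top; that piece has area ∫[-5,-4] (x^3 + 6*x^2 - 7*x - 60) dx = 5/4.
On [-4, 3], v = 4*x - 1 is on top; that piece has area ∫[-4,3] (-(x^3 + 6*x^2 - 7*x - 60)) dx = 1029/4.
Total enclosed area = 5/4 + 1029/4 = 517/2.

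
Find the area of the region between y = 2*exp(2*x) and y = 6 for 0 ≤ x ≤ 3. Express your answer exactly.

-23 + 6*log(3) + exp(6)

The difference (2*exp(2*x)) - (6) = 2*exp(2*x) - 6 changes sign at x = log(3)/2 inside [0, 3], so split the integral there.
∫[0,log(3)/2] (2*exp(2*x) - 6) dx = 2 - log(27); the area of that piece is -2 + log(27).
∫[log(3)/2,3] (2*exp(2*x) - 6) dx = -21 + 3*log(3) + exp(6).
Total area = (-2 + log(27)) + (-21 + 3*log(3) + exp(6)) = -23 + 6*log(3) + exp(6).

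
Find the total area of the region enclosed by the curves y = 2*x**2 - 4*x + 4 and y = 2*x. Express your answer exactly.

Set the curves equal: 2*x**2 - 4*x + 4 = 2*x, so 2*x**2 - 6*x + 4 = 0, which factors as 2*(x - 2)*(x - 1) = 0. The curves meet at x = 1, 2.
On [1, 2], y = 2*x is on top; that piece has area ∫[1,2] (-(2*x**2 - 6*x + 4)) dx = 1/3.

1/3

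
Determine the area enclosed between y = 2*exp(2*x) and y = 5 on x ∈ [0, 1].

-9 - 11*log(2)/2 + log(10)/2 + 9*log(5)/2 + exp(2)

The difference (2*exp(2*x)) - (5) = 2*exp(2*x) - 5 changes sign at x = -log(2)/2 + log(5)/2 inside [0, 1], so split the integral there.
∫[0,-log(2)/2 + log(5)/2] (2*exp(2*x) - 5) dx = log(4*sqrt(10)/125) + 3/2; the area of that piece is -3/2 + log(25*sqrt(10)/8).
∫[-log(2)/2 + log(5)/2,1] (2*exp(2*x) - 5) dx = -15/2 - 5*log(2)/2 + 5*log(5)/2 + exp(2).
Total area = (-3/2 + log(25*sqrt(10)/8)) + (-15/2 - 5*log(2)/2 + 5*log(5)/2 + exp(2)) = -9 - 11*log(2)/2 + log(10)/2 + 9*log(5)/2 + exp(2).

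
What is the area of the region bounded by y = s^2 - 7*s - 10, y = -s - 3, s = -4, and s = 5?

The difference (s^2 - 7*s - 10) - (-s - 3) = s^2 - 6*s - 7 changes sign at s = -1 inside [-4, 5], so split the integral there.
∫[-4,-1] (s^2 - 6*s - 7) ds = 45.
∫[-1,5] (s^2 - 6*s - 7) ds = -72; the area of that piece is 72.
Total area = 45 + 72 = 117.

117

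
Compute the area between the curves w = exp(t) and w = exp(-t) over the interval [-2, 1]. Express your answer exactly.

-4 + exp(-2) + exp(-1) + exp(1) + exp(2)

The difference (exp(t)) - (exp(-t)) = exp(t) - exp(-t) changes sign at t = 0 inside [-2, 1], so split the integral there.
∫[-2,0] (exp(t) - exp(-t)) dt = -exp(2) - exp(-2) + 2; the area of that piece is -2 + exp(-2) + exp(2).
∫[0,1] (exp(t) - exp(-t)) dt = -2 + exp(-1) + exp(1).
Total area = (-2 + exp(-2) + exp(2)) + (-2 + exp(-1) + exp(1)) = -4 + exp(-2) + exp(-1) + exp(1) + exp(2).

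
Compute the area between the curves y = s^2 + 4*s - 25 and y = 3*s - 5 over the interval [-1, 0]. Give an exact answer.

On [-1, 0], (s^2 + 4*s - 25) - (3*s - 5) = s^2 + s - 20 is ≤ 0 throughout, so the area is a single integral of |s^2 + s - 20|.
∫[-1,0] (s^2 + s - 20) ds = -121/6; the area of that piece is 121/6.

121/6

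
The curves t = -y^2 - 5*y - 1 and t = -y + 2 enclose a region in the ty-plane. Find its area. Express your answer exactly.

4/3

Both boundary curves give t as a function of y, so integrate with respect to y. Setting them equal: -y^2 - 4*y - 3 = 0, i.e. -(y + 1)*(y + 3) = 0, so they meet at y = -3, -1.
For y in [-3, -1], t = -y^2 - 5*y - 1 is on the right; area = ∫[-3,-1] (-y^2 - 4*y - 3) dy = 4/3.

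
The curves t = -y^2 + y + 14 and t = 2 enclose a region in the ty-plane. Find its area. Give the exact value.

343/6

Both boundary curves give t as a function of y, so integrate with respect to y. Setting them equal: -y^2 + y + 12 = 0, i.e. -(y - 4)*(y + 3) = 0, so they meet at y = -3, 4.
For y in [-3, 4], t = -y^2 + y + 14 is on the right; area = ∫[-3,4] (-y^2 + y + 12) dy = 343/6.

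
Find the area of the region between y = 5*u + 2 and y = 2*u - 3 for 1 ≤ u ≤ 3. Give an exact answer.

On [1, 3], (5*u + 2) - (2*u - 3) = 3*u + 5 is ≥ 0 throughout, so the area is a single integral of |3*u + 5|.
∫[1,3] (3*u + 5) du = 22.

22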